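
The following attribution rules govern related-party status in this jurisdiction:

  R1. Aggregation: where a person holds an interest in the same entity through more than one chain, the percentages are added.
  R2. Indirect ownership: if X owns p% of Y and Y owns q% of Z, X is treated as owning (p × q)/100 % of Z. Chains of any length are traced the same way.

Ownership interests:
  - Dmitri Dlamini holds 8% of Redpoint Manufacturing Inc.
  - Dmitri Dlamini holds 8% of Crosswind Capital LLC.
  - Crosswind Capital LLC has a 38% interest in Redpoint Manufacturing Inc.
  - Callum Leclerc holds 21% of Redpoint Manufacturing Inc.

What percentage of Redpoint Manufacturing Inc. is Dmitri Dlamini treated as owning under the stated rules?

11.04%

Chain via Crosswind Capital LLC (R2): 8% × 38% = 3.04% of Redpoint Manufacturing Inc.
Direct interest in Redpoint Manufacturing Inc: 8%.
Aggregating (R1): 3.04% + 8% = 11.04%.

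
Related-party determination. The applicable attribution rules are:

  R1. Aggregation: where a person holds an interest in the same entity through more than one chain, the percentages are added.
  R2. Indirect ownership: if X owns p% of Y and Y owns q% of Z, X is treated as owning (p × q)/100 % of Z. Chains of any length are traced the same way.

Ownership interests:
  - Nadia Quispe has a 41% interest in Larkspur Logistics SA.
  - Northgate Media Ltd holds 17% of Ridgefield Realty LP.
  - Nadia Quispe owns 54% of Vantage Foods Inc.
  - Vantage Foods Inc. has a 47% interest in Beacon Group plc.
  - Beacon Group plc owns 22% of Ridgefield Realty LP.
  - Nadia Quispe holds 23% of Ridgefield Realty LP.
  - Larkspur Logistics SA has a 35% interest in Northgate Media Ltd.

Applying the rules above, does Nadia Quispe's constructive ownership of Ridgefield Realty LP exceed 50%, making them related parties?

No

Chain via Vantage Foods Inc. → Beacon Group plc (R2): 54% × 47% × 22% = 5.5836% of Ridgefield Realty LP.
Chain via Larkspur Logistics SA → Northgate Media Ltd (R2): 41% × 35% × 17% = 2.4395% of Ridgefield Realty LP.
Direct interest in Ridgefield Realty LP: 23%.
Aggregating (R1): 5.5836% + 2.4395% + 23% = 31.0231%.
31.0231% does not exceed the 50% threshold, so Nadia is not a related party to Ridgefield Realty LP.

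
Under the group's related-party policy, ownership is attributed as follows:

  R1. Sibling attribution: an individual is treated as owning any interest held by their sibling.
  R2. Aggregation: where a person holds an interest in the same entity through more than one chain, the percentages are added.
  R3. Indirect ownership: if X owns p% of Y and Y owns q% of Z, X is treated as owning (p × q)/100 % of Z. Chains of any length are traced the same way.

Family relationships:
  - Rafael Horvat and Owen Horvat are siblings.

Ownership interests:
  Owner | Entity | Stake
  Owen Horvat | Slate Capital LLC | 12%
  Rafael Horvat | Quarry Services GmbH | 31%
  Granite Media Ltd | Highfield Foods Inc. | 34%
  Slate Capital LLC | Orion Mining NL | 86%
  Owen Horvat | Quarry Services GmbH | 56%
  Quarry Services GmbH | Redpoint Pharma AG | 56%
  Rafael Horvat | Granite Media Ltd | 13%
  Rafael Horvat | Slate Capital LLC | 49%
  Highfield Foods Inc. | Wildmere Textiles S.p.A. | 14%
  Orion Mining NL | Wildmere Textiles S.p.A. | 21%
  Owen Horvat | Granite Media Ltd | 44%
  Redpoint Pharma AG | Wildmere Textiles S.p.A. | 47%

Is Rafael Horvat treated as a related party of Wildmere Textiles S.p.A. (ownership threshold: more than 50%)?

By sibling attribution (R1), Rafael Horvat is treated as also owning Owen Horvat's interest in Quarry Services GmbH, giving 31% + 56% = 87%.
By sibling attribution (R1), Rafael Horvat is treated as also owning Owen Horvat's interest in Slate Capital LLC, giving 49% + 12% = 61%.
By sibling attribution (R1), Rafael Horvat is treated as also owning Owen Horvat's interest in Granite Media Ltd, giving 13% + 44% = 57%.
Chain via Quarry Services GmbH → Redpoint Pharma AG (R3): 87% × 56% × 47% = 22.8984% of Wildmere Textiles S.p.A.
Chain via Slate Capital LLC → Orion Mining NL (R3): 61% × 86% × 21% = 11.0166% of Wildmere Textiles S.p.A.
Chain via Granite Media Ltd → Highfield Foods Inc. (R3): 57% × 34% × 14% = 2.7132% of Wildmere Textiles S.p.A.
Aggregating (R2): 22.8984% + 11.0166% + 2.7132% = 36.6282%.
36.6282% does not exceed the 50% threshold, so Rafael is not a related party to Wildmere Textiles S.p.A.

No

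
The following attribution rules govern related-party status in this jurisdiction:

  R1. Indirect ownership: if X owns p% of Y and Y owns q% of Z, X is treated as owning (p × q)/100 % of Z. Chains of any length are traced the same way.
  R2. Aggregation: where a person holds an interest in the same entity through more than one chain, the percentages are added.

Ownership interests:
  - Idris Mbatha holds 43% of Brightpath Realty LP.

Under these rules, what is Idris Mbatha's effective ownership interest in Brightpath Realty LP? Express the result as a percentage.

Direct interest in Brightpath Realty LP: 43%.

43%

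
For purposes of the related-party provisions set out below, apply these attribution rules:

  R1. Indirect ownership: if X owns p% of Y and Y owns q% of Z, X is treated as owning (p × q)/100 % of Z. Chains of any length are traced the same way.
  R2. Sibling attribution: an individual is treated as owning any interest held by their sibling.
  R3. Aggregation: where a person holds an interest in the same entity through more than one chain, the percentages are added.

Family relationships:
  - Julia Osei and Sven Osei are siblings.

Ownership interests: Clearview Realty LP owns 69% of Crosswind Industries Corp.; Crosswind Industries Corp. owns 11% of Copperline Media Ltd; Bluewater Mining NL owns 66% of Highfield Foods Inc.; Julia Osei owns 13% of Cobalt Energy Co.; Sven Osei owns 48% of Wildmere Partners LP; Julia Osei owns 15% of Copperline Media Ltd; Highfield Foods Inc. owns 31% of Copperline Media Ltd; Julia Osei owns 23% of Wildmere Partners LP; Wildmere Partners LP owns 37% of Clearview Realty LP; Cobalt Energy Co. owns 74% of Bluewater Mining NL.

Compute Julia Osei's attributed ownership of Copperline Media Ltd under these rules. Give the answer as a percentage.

By sibling attribution (R2), Julia Osei is treated as also owning Sven Osei's interest in Wildmere Partners LP, giving 23% + 48% = 71%.
Chain via Wildmere Partners LP → Clearview Realty LP → Crosswind Industries Corp. (R1): 71% × 37% × 69% × 11% = 1.993893% of Copperline Media Ltd.
Chain via Cobalt Energy Co. → Bluewater Mining NL → Highfield Foods Inc. (R1): 13% × 74% × 66% × 31% = 1.968252% of Copperline Media Ltd.
Direct interest in Copperline Media Ltd: 15%.
Aggregating (R3): 1.993893% + 1.968252% + 15% = 18.962145%.

18.962145%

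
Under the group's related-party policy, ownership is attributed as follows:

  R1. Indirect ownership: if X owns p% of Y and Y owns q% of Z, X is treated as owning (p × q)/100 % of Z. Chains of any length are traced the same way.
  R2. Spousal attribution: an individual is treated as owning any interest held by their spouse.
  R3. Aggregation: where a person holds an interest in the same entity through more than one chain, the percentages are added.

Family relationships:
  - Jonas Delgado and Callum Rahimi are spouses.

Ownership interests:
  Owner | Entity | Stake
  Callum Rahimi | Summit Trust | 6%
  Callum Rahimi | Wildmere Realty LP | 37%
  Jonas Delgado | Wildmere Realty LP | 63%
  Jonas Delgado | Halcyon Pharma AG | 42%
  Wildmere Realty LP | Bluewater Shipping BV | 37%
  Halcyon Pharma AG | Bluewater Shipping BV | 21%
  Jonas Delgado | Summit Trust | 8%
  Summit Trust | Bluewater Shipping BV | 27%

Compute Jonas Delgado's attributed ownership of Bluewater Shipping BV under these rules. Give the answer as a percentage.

By spousal attribution (R2), Jonas Delgado is treated as also owning Callum Rahimi's interest in Summit Trust, giving 8% + 6% = 14%.
By spousal attribution (R2), Jonas Delgado is treated as also owning Callum Rahimi's interest in Wildmere Realty LP, giving 63% + 37% = 100%.
Chain via Summit Trust (R1): 14% × 27% = 3.78% of Bluewater Shipping BV.
Chain via Wildmere Realty LP (R1): 100% × 37% = 37% of Bluewater Shipping BV.
Chain via Halcyon Pharma AG (R1): 42% × 21% = 8.82% of Bluewater Shipping BV.
Aggregating (R3): 3.78% + 37% + 8.82% = 49.6%.

49.6%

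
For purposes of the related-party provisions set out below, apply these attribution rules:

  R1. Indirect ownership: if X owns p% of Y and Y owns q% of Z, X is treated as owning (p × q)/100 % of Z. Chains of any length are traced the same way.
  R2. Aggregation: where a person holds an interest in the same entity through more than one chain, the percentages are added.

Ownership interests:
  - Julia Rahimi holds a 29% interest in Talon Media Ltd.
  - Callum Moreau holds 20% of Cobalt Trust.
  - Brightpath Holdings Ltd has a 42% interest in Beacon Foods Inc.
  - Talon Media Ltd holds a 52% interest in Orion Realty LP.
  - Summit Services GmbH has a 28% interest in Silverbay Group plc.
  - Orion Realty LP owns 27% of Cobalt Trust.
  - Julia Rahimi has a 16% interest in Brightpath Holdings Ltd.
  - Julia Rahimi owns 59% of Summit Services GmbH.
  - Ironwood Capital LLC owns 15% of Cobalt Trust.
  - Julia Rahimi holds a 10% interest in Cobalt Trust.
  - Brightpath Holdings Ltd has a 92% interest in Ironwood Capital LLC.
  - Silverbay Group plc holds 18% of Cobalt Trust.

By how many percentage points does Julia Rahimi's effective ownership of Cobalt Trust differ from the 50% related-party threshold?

Chain via Brightpath Holdings Ltd → Ironwood Capital LLC (R1): 16% × 92% × 15% = 2.208% of Cobalt Trust.
Chain via Talon Media Ltd → Orion Realty LP (R1): 29% × 52% × 27% = 4.0716% of Cobalt Trust.
Chain via Summit Services GmbH → Silverbay Group plc (R1): 59% × 28% × 18% = 2.9736% of Cobalt Trust.
Direct interest in Cobalt Trust: 10%.
Aggregating (R2): 2.208% + 4.0716% + 2.9736% + 10% = 19.2532%.
19.2532% falls short of the 50% threshold by 30.7468 percentage points.

30.7468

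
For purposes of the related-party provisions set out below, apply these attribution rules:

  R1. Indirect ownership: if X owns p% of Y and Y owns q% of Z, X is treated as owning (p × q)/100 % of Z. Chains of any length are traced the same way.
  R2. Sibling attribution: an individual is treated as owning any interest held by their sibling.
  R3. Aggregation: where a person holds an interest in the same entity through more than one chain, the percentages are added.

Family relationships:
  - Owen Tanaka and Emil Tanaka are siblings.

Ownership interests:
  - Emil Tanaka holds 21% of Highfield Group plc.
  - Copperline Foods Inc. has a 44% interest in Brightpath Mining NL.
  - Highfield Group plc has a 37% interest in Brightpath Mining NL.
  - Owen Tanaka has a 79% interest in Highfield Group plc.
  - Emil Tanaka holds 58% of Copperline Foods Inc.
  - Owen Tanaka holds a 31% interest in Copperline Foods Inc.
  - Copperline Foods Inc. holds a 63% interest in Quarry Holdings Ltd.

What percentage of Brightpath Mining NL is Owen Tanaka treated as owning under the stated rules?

76.16%

By sibling attribution (R2), Owen Tanaka is treated as also owning Emil Tanaka's interest in Highfield Group plc, giving 79% + 21% = 100%.
By sibling attribution (R2), Owen Tanaka is treated as also owning Emil Tanaka's interest in Copperline Foods Inc, giving 31% + 58% = 89%.
Chain via Highfield Group plc (R1): 100% × 37% = 37% of Brightpath Mining NL.
Chain via Copperline Foods Inc. (R1): 89% × 44% = 39.16% of Brightpath Mining NL.
Aggregating (R3): 37% + 39.16% = 76.16%.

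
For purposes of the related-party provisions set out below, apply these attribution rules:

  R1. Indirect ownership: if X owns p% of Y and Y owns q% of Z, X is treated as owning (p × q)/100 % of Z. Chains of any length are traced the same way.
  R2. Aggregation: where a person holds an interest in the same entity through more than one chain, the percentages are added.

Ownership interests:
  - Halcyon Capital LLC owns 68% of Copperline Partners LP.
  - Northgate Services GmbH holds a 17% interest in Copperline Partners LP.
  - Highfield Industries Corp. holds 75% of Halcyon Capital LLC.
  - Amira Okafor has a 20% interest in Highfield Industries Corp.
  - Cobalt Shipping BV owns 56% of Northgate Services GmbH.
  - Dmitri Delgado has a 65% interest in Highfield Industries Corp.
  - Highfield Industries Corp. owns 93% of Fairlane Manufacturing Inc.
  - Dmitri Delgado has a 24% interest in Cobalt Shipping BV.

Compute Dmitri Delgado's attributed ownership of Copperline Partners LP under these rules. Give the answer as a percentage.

35.4348%

Chain via Cobalt Shipping BV → Northgate Services GmbH (R1): 24% × 56% × 17% = 2.2848% of Copperline Partners LP.
Chain via Highfield Industries Corp. → Halcyon Capital LLC (R1): 65% × 75% × 68% = 33.15% of Copperline Partners LP.
Aggregating (R2): 2.2848% + 33.15% = 35.4348%.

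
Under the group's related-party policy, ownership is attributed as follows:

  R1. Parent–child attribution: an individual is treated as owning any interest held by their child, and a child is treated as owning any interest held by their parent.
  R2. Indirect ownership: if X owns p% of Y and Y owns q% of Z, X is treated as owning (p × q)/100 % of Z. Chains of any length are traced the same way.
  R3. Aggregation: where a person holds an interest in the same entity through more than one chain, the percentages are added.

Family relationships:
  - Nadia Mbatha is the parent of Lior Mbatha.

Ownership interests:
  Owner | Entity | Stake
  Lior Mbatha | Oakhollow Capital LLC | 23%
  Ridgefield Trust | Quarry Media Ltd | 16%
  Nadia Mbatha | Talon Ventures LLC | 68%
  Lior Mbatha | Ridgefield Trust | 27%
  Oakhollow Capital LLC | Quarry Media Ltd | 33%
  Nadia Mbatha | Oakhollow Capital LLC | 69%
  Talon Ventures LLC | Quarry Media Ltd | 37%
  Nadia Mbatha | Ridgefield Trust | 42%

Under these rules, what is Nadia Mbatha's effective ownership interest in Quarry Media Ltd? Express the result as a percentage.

66.56%

By parent–child attribution (R1), Nadia Mbatha is treated as also owning Lior Mbatha's interest in Oakhollow Capital LLC, giving 69% + 23% = 92%.
By parent–child attribution (R1), Nadia Mbatha is treated as also owning Lior Mbatha's interest in Ridgefield Trust, giving 42% + 27% = 69%.
Chain via Oakhollow Capital LLC (R2): 92% × 33% = 30.36% of Quarry Media Ltd.
Chain via Talon Ventures LLC (R2): 68% × 37% = 25.16% of Quarry Media Ltd.
Chain via Ridgefield Trust (R2): 69% × 16% = 11.04% of Quarry Media Ltd.
Aggregating (R3): 30.36% + 25.16% + 11.04% = 66.56%.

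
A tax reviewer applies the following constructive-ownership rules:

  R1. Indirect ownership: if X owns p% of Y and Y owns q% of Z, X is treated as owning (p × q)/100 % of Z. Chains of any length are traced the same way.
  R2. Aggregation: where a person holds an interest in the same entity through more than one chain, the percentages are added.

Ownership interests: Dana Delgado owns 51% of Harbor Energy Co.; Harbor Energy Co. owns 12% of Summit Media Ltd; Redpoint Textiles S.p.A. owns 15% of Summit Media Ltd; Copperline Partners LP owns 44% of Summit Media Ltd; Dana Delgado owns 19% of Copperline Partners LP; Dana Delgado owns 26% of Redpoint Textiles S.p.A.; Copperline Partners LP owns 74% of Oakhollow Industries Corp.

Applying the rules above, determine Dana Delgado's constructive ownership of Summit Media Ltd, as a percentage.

Chain via Copperline Partners LP (R1): 19% × 44% = 8.36% of Summit Media Ltd.
Chain via Harbor Energy Co. (R1): 51% × 12% = 6.12% of Summit Media Ltd.
Chain via Redpoint Textiles S.p.A. (R1): 26% × 15% = 3.9% of Summit Media Ltd.
Aggregating (R2): 8.36% + 6.12% + 3.9% = 18.38%.

18.38%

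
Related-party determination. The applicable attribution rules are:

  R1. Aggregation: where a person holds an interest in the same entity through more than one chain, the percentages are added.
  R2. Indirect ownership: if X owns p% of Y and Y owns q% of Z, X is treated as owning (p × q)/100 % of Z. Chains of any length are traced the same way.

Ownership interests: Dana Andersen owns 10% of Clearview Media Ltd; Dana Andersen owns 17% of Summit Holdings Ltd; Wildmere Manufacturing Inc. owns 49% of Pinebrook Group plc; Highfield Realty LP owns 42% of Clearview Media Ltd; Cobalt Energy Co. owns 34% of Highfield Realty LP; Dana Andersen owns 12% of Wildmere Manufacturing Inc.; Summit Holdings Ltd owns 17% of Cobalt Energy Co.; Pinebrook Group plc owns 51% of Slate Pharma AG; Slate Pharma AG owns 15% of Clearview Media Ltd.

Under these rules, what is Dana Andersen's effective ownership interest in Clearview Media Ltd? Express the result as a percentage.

10.862512%

Chain via Summit Holdings Ltd → Cobalt Energy Co. → Highfield Realty LP (R2): 17% × 17% × 34% × 42% = 0.412692% of Clearview Media Ltd.
Chain via Wildmere Manufacturing Inc. → Pinebrook Group plc → Slate Pharma AG (R2): 12% × 49% × 51% × 15% = 0.44982% of Clearview Media Ltd.
Direct interest in Clearview Media Ltd: 10%.
Aggregating (R1): 0.412692% + 0.44982% + 10% = 10.862512%.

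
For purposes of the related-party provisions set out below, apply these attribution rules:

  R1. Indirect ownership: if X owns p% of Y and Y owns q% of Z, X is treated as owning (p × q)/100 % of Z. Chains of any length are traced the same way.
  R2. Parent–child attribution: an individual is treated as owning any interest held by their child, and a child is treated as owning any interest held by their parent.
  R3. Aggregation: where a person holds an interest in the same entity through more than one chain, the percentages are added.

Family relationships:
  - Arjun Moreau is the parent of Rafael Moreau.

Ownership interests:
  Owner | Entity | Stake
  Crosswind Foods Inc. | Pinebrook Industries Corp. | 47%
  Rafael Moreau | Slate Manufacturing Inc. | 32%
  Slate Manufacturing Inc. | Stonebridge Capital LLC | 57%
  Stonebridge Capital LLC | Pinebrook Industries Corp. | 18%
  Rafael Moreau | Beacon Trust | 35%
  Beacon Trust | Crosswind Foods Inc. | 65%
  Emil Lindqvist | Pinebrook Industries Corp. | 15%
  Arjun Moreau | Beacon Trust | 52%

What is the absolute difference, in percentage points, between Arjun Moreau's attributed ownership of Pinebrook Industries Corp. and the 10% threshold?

By parent–child attribution (R2), Arjun Moreau is treated as also owning Rafael Moreau's interest in Beacon Trust, giving 52% + 35% = 87%.
By parent–child attribution (R2), Arjun Moreau is treated as owning Rafael Moreau's 32% interest in Slate Manufacturing Inc.
Chain via Beacon Trust → Crosswind Foods Inc. (R1): 87% × 65% × 47% = 26.5785% of Pinebrook Industries Corp.
Chain via Slate Manufacturing Inc. → Stonebridge Capital LLC (R1): 32% × 57% × 18% = 3.2832% of Pinebrook Industries Corp.
Aggregating (R3): 26.5785% + 3.2832% = 29.8617%.
29.8617% exceeds the 10% threshold by 19.8617 percentage points.

19.8617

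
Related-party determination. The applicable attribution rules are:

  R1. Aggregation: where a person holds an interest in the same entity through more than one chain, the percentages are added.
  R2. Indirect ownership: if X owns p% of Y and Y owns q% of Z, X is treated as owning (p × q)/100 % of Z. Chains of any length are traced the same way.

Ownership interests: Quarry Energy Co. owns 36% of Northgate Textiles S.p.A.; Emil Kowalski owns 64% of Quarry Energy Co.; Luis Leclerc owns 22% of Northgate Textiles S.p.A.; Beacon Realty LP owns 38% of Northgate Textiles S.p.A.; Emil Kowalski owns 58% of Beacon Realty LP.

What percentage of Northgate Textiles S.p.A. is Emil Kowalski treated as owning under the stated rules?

Chain via Quarry Energy Co. (R2): 64% × 36% = 23.04% of Northgate Textiles S.p.A.
Chain via Beacon Realty LP (R2): 58% × 38% = 22.04% of Northgate Textiles S.p.A.
Aggregating (R1): 23.04% + 22.04% = 45.08%.

45.08%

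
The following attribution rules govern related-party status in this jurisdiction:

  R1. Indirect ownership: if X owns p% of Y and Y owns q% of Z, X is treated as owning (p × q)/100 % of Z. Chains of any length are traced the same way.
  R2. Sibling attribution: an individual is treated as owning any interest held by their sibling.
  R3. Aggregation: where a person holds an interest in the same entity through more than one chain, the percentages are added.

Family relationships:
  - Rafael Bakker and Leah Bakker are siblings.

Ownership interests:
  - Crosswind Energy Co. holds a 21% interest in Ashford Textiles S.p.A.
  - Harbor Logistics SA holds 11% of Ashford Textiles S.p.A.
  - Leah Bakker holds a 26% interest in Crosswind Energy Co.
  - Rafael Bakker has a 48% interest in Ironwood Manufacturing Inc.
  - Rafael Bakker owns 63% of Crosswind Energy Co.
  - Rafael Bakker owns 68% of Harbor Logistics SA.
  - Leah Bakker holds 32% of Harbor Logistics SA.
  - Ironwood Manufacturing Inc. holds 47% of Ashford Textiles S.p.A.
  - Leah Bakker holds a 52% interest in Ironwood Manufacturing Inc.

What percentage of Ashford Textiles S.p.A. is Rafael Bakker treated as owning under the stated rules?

76.69%

By sibling attribution (R2), Rafael Bakker is treated as also owning Leah Bakker's interest in Ironwood Manufacturing Inc, giving 48% + 52% = 100%.
By sibling attribution (R2), Rafael Bakker is treated as also owning Leah Bakker's interest in Harbor Logistics SA, giving 68% + 32% = 100%.
By sibling attribution (R2), Rafael Bakker is treated as also owning Leah Bakker's interest in Crosswind Energy Co, giving 63% + 26% = 89%.
Chain via Ironwood Manufacturing Inc. (R1): 100% × 47% = 47% of Ashford Textiles S.p.A.
Chain via Harbor Logistics SA (R1): 100% × 11% = 11% of Ashford Textiles S.p.A.
Chain via Crosswind Energy Co. (R1): 89% × 21% = 18.69% of Ashford Textiles S.p.A.
Aggregating (R3): 47% + 11% + 18.69% = 76.69%.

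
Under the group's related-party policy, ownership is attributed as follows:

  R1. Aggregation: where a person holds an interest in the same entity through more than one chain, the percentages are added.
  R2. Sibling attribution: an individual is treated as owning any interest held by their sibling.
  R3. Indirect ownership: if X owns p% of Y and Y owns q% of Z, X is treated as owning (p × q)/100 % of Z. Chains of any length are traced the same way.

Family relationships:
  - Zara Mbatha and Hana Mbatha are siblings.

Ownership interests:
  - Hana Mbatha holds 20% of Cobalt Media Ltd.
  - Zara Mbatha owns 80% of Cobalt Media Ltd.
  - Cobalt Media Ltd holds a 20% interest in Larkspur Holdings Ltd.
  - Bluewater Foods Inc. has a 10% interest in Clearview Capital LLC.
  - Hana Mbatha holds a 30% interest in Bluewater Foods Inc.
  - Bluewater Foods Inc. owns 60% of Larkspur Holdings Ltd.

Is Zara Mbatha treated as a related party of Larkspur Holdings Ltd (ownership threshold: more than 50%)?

By sibling attribution (R2), Zara Mbatha is treated as also owning Hana Mbatha's interest in Cobalt Media Ltd, giving 80% + 20% = 100%.
By sibling attribution (R2), Zara Mbatha is treated as owning Hana Mbatha's 30% interest in Bluewater Foods Inc.
Chain via Cobalt Media Ltd (R3): 100% × 20% = 20% of Larkspur Holdings Ltd.
Chain via Bluewater Foods Inc. (R3): 30% × 60% = 18% of Larkspur Holdings Ltd.
Aggregating (R1): 20% + 18% = 38%.
38% does not exceed the 50% threshold, so Zara is not a related party to Larkspur Holdings Ltd.

No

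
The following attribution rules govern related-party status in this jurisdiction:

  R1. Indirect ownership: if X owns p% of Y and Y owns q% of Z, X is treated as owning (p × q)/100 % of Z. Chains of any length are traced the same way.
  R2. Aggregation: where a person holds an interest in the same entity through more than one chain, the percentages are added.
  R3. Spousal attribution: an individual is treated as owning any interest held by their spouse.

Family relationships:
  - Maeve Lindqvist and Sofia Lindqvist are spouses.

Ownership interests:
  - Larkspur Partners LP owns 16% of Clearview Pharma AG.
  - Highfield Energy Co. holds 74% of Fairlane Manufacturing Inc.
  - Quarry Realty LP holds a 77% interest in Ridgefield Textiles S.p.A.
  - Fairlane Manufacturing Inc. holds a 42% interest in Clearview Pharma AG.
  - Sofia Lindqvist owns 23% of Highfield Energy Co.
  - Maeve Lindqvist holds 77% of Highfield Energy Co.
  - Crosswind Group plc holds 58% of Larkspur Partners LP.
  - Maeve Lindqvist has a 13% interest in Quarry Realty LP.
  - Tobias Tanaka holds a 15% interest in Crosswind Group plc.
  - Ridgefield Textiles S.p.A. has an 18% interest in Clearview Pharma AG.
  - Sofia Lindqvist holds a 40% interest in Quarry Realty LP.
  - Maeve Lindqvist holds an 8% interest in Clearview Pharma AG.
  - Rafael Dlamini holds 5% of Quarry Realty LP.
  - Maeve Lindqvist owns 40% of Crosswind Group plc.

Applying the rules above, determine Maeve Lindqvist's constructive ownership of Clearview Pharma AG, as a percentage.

50.1378%

By spousal attribution (R3), Maeve Lindqvist is treated as also owning Sofia Lindqvist's interest in Quarry Realty LP, giving 13% + 40% = 53%.
By spousal attribution (R3), Maeve Lindqvist is treated as also owning Sofia Lindqvist's interest in Highfield Energy Co, giving 77% + 23% = 100%.
Chain via Crosswind Group plc → Larkspur Partners LP (R1): 40% × 58% × 16% = 3.712% of Clearview Pharma AG.
Chain via Quarry Realty LP → Ridgefield Textiles S.p.A. (R1): 53% × 77% × 18% = 7.3458% of Clearview Pharma AG.
Chain via Highfield Energy Co. → Fairlane Manufacturing Inc. (R1): 100% × 74% × 42% = 31.08% of Clearview Pharma AG.
Direct interest in Clearview Pharma AG: 8%.
Aggregating (R2): 3.712% + 7.3458% + 31.08% + 8% = 50.1378%.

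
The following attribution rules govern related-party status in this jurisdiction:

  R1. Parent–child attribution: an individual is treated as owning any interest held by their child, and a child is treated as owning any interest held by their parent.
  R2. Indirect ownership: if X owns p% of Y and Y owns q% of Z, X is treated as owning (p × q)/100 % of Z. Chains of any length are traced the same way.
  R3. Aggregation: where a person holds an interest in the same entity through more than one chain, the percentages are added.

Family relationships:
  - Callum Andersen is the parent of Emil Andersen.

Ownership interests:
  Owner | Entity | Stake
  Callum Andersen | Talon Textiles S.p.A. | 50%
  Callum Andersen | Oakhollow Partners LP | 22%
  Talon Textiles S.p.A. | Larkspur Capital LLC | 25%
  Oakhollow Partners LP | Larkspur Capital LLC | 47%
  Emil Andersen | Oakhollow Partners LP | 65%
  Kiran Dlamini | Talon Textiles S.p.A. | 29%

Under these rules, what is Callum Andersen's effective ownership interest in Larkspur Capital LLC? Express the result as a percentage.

By parent–child attribution (R1), Callum Andersen is treated as also owning Emil Andersen's interest in Oakhollow Partners LP, giving 22% + 65% = 87%.
Chain via Oakhollow Partners LP (R2): 87% × 47% = 40.89% of Larkspur Capital LLC.
Chain via Talon Textiles S.p.A. (R2): 50% × 25% = 12.5% of Larkspur Capital LLC.
Aggregating (R3): 40.89% + 12.5% = 53.39%.

53.39%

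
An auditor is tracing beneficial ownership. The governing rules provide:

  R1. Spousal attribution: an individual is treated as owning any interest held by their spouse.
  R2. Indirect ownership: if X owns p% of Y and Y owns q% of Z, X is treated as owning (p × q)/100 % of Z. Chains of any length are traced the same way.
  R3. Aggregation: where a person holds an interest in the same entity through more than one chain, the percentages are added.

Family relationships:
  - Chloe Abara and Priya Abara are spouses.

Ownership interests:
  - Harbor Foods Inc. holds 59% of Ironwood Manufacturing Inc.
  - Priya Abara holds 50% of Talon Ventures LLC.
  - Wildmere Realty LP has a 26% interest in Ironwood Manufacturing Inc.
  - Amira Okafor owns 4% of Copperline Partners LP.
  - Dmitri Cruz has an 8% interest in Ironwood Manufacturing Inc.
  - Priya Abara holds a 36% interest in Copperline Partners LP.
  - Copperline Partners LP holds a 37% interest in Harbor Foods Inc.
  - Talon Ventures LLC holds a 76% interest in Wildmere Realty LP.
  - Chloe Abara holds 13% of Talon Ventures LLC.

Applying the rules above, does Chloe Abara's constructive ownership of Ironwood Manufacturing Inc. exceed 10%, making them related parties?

By spousal attribution (R1), Chloe Abara is treated as also owning Priya Abara's interest in Talon Ventures LLC, giving 13% + 50% = 63%.
By spousal attribution (R1), Chloe Abara is treated as owning Priya Abara's 36% interest in Copperline Partners LP.
Chain via Talon Ventures LLC → Wildmere Realty LP (R2): 63% × 76% × 26% = 12.4488% of Ironwood Manufacturing Inc.
Chain via Copperline Partners LP → Harbor Foods Inc. (R2): 36% × 37% × 59% = 7.8588% of Ironwood Manufacturing Inc.
Aggregating (R3): 12.4488% + 7.8588% = 20.3076%.
20.3076% exceeds the 10% threshold, so Chloe is a related party to Ironwood Manufacturing Inc.

Yes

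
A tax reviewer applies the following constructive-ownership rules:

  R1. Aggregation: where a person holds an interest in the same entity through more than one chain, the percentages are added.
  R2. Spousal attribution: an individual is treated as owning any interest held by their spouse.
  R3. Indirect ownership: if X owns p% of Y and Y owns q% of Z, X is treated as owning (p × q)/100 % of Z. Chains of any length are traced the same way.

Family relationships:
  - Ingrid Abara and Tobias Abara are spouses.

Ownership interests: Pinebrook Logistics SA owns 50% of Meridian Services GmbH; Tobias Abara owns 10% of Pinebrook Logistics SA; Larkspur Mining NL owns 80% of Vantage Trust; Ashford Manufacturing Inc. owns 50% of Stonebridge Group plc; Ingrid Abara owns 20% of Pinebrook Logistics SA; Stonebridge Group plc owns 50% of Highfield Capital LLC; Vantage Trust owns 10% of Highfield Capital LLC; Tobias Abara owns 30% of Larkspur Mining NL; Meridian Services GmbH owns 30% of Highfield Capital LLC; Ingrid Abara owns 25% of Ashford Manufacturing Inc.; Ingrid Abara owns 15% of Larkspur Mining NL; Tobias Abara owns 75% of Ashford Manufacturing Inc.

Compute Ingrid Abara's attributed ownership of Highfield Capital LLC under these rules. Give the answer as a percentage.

33.1%

By spousal attribution (R2), Ingrid Abara is treated as also owning Tobias Abara's interest in Ashford Manufacturing Inc, giving 25% + 75% = 100%.
By spousal attribution (R2), Ingrid Abara is treated as also owning Tobias Abara's interest in Pinebrook Logistics SA, giving 20% + 10% = 30%.
By spousal attribution (R2), Ingrid Abara is treated as also owning Tobias Abara's interest in Larkspur Mining NL, giving 15% + 30% = 45%.
Chain via Ashford Manufacturing Inc. → Stonebridge Group plc (R3): 100% × 50% × 50% = 25% of Highfield Capital LLC.
Chain via Pinebrook Logistics SA → Meridian Services GmbH (R3): 30% × 50% × 30% = 4.5% of Highfield Capital LLC.
Chain via Larkspur Mining NL → Vantage Trust (R3): 45% × 80% × 10% = 3.6% of Highfield Capital LLC.
Aggregating (R1): 25% + 4.5% + 3.6% = 33.1%.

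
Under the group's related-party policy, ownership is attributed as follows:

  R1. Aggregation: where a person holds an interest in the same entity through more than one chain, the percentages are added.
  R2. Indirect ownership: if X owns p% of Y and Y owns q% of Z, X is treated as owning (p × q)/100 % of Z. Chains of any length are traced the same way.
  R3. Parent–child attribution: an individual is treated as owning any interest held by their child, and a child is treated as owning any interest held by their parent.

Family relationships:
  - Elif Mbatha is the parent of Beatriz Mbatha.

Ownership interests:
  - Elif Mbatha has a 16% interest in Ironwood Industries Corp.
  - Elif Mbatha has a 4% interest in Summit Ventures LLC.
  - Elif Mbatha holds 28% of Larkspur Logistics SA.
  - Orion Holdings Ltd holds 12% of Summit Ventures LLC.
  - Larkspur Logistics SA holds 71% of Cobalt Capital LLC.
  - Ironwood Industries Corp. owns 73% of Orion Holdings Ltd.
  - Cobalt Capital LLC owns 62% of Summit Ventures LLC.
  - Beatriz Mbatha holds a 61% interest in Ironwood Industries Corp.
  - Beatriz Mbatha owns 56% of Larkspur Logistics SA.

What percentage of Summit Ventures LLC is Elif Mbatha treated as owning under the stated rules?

By parent–child attribution (R3), Elif Mbatha is treated as also owning Beatriz Mbatha's interest in Larkspur Logistics SA, giving 28% + 56% = 84%.
By parent–child attribution (R3), Elif Mbatha is treated as also owning Beatriz Mbatha's interest in Ironwood Industries Corp, giving 16% + 61% = 77%.
Chain via Larkspur Logistics SA → Cobalt Capital LLC (R2): 84% × 71% × 62% = 36.9768% of Summit Ventures LLC.
Chain via Ironwood Industries Corp. → Orion Holdings Ltd (R2): 77% × 73% × 12% = 6.7452% of Summit Ventures LLC.
Direct interest in Summit Ventures LLC: 4%.
Aggregating (R1): 36.9768% + 6.7452% + 4% = 47.722%.

47.722%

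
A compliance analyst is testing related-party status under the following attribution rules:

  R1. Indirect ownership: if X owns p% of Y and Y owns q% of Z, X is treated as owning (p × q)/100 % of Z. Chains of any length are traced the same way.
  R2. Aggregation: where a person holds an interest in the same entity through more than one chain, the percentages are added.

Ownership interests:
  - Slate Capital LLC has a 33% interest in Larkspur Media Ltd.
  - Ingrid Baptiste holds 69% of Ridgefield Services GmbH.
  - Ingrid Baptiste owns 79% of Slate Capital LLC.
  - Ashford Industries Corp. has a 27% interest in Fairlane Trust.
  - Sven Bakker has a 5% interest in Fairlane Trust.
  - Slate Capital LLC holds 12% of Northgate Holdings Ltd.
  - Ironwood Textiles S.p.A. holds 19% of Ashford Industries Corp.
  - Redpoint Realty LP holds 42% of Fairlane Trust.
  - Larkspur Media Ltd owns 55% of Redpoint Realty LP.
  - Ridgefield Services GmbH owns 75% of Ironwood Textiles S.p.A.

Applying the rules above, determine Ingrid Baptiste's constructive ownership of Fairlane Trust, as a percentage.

8.676945%

Chain via Slate Capital LLC → Larkspur Media Ltd → Redpoint Realty LP (R1): 79% × 33% × 55% × 42% = 6.02217% of Fairlane Trust.
Chain via Ridgefield Services GmbH → Ironwood Textiles S.p.A. → Ashford Industries Corp. (R1): 69% × 75% × 19% × 27% = 2.654775% of Fairlane Trust.
Aggregating (R2): 6.02217% + 2.654775% = 8.676945%.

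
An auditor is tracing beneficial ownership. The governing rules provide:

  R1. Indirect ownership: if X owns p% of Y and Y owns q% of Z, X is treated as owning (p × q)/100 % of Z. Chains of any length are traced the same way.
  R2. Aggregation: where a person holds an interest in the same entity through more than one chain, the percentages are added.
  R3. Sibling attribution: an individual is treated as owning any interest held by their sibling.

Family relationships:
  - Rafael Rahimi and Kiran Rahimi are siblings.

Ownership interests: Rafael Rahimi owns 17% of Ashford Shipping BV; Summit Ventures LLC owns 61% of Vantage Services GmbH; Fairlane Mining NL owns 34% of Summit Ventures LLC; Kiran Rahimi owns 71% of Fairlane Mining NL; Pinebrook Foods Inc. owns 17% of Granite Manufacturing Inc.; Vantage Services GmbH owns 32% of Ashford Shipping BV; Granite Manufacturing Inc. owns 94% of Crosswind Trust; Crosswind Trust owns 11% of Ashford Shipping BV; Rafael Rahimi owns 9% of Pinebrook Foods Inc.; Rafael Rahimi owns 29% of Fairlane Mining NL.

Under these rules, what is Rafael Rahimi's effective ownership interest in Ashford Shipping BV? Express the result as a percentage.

23.795002%

By sibling attribution (R3), Rafael Rahimi is treated as also owning Kiran Rahimi's interest in Fairlane Mining NL, giving 29% + 71% = 100%.
Chain via Fairlane Mining NL → Summit Ventures LLC → Vantage Services GmbH (R1): 100% × 34% × 61% × 32% = 6.6368% of Ashford Shipping BV.
Chain via Pinebrook Foods Inc. → Granite Manufacturing Inc. → Crosswind Trust (R1): 9% × 17% × 94% × 11% = 0.158202% of Ashford Shipping BV.
Direct interest in Ashford Shipping BV: 17%.
Aggregating (R2): 6.6368% + 0.158202% + 17% = 23.795002%.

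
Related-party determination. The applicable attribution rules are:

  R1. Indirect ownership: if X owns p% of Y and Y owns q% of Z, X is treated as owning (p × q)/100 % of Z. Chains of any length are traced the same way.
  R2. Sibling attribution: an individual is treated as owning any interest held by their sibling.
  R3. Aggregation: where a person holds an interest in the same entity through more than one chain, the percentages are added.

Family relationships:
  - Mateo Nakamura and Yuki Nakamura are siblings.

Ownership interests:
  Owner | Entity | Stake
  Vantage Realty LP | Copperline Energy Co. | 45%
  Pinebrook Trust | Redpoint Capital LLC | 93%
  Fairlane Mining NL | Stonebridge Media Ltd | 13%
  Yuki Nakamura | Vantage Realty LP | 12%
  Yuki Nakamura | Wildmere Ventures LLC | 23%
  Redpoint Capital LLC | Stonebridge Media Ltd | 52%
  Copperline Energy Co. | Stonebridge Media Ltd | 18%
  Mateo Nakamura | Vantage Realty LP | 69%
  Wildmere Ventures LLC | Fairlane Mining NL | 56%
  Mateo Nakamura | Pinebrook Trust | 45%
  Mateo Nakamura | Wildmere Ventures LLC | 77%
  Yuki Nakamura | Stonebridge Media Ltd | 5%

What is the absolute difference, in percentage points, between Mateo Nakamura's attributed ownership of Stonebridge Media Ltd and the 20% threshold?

20.603

By sibling attribution (R2), Mateo Nakamura is treated as also owning Yuki Nakamura's interest in Wildmere Ventures LLC, giving 77% + 23% = 100%.
By sibling attribution (R2), Mateo Nakamura is treated as also owning Yuki Nakamura's interest in Vantage Realty LP, giving 69% + 12% = 81%.
By sibling attribution (R2), Mateo Nakamura is treated as owning Yuki Nakamura's 5% interest in Stonebridge Media Ltd.
Chain via Pinebrook Trust → Redpoint Capital LLC (R1): 45% × 93% × 52% = 21.762% of Stonebridge Media Ltd.
Chain via Wildmere Ventures LLC → Fairlane Mining NL (R1): 100% × 56% × 13% = 7.28% of Stonebridge Media Ltd.
Chain via Vantage Realty LP → Copperline Energy Co. (R1): 81% × 45% × 18% = 6.561% of Stonebridge Media Ltd.
Direct interest in Stonebridge Media Ltd: 5%.
Aggregating (R3): 21.762% + 7.28% + 6.561% + 5% = 40.603%.
40.603% exceeds the 20% threshold by 20.603 percentage points.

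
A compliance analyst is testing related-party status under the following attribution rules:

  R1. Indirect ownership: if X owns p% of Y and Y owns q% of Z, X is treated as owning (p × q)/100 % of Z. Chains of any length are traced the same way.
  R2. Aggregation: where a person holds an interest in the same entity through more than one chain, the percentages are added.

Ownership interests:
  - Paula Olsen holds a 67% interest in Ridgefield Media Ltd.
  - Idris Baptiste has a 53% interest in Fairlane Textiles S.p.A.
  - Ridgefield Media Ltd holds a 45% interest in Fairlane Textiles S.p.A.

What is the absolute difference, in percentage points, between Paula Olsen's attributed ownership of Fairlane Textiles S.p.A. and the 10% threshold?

20.15

Chain via Ridgefield Media Ltd (R1): 67% × 45% = 30.15% of Fairlane Textiles S.p.A.
30.15% exceeds the 10% threshold by 20.15 percentage points.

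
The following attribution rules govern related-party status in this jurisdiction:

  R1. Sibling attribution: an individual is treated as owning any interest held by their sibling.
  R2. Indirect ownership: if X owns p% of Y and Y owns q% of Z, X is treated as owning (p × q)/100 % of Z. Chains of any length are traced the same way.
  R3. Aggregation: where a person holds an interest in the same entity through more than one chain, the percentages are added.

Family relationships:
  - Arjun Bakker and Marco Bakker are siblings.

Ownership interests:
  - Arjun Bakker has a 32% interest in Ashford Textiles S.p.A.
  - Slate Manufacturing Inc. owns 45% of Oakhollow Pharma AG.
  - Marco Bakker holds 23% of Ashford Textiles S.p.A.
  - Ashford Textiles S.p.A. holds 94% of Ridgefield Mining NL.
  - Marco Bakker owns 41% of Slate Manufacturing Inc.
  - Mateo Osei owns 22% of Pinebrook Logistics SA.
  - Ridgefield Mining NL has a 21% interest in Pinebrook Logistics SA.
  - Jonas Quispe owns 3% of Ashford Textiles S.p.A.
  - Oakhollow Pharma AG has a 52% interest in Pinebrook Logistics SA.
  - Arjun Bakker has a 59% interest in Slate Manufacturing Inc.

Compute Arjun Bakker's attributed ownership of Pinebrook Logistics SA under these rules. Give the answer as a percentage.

34.257%

By sibling attribution (R1), Arjun Bakker is treated as also owning Marco Bakker's interest in Slate Manufacturing Inc, giving 59% + 41% = 100%.
By sibling attribution (R1), Arjun Bakker is treated as also owning Marco Bakker's interest in Ashford Textiles S.p.A, giving 32% + 23% = 55%.
Chain via Slate Manufacturing Inc. → Oakhollow Pharma AG (R2): 100% × 45% × 52% = 23.4% of Pinebrook Logistics SA.
Chain via Ashford Textiles S.p.A. → Ridgefield Mining NL (R2): 55% × 94% × 21% = 10.857% of Pinebrook Logistics SA.
Aggregating (R3): 23.4% + 10.857% = 34.257%.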